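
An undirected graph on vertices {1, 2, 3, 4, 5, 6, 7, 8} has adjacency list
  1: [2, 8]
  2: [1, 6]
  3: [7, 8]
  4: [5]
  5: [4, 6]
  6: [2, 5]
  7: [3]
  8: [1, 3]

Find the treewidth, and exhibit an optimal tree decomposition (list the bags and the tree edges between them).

Treewidth 1.
Bags: B1 = {4, 5}  B2 = {5, 6}  B3 = {2, 6}  B4 = {1, 2}  B5 = {1, 8}  B6 = {3, 8}  B7 = {3, 7}
Tree: B1–B2, B2–B3, B3–B4, B4–B5, B5–B6, B6–B7

Every bag has size at most 2, so the width is 2 − 1 = 1 and tw(G) ≤ 1. Any graph with an edge has treewidth ≥ 1, and G has the edge 4–5. Combining the bounds, tw(G) = 1.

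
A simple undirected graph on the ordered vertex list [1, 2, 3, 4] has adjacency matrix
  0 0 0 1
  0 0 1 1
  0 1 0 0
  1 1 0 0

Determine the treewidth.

A width-1 tree decomposition is:
Bags: B1 = {2, 4}  B2 = {2, 3}  B3 = {1, 4}
Tree: B1–B2, B1–B3
Every bag has size at most 2, so the width is 2 − 1 = 1 and tw(G) ≤ 1. Since G has at least one edge (e.g. 4–2), it is not an edgeless graph, so tw(G) ≥ 1. Hence tw(G) = 1 exactly.

1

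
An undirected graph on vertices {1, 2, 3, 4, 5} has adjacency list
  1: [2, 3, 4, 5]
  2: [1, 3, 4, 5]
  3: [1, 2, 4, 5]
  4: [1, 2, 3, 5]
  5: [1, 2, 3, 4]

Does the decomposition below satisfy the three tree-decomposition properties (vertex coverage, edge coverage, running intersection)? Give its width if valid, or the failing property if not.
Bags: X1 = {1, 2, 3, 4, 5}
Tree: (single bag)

Vertex coverage: the bags together contain {1, 2, 3, 4, 5}, the full vertex set. Edge coverage: each edge of G has both endpoints in at least one bag. Running intersection: for every vertex, the bags containing it form a connected subtree. All three properties hold, so this is a valid tree decomposition of width max|bag| − 1 = 4, and hence tw(G) ≤ 4.

Yes; width 4.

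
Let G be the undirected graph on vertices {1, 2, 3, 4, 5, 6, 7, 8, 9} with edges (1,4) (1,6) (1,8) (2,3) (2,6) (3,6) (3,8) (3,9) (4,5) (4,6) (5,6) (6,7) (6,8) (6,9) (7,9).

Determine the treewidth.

2

A width-2 tree decomposition is:
Bags: B1 = {1, 6, 8}  B2 = {3, 6, 8}  B3 = {3, 6, 9}  B4 = {2, 3, 6}  B5 = {6, 7, 9}  B6 = {1, 4, 6}  B7 = {4, 5, 6}
Tree: B1–B2, B2–B3, B2–B4, B3–B5, B1–B6, B6–B7
Each bag holds 3 vertices, so the decomposition has width 2, which upper-bounds the treewidth. On the other hand G contains the 3-clique {1, 6, 8}. A clique must lie in a single bag of any decomposition, so no decomposition can have width below 2. Therefore the treewidth is 2.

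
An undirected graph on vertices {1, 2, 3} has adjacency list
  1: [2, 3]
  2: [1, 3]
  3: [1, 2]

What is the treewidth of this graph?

2

A width-2 tree decomposition is:
Bags: B1 = {1, 2, 3}
Tree: (single bag)
With just one bag of size 3, the width is 3 − 1 = 2, so tw(G) ≤ 2. For the lower bound, the 3 vertices {1, 2, 3} are pairwise adjacent, and any tree decomposition puts a clique entirely inside one bag — forcing width ≥ 2. The upper and lower bounds meet at 2, so that is the treewidth.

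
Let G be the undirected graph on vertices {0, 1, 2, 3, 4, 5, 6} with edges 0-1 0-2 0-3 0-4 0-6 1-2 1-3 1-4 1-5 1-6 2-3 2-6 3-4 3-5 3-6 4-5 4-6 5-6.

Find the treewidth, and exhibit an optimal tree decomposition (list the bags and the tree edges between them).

The largest bag has 5 vertices, giving width 4; this decomposition certifies tw(G) ≤ 4. Conversely, {0, 1, 2, 3, 6} is a clique of size 5, and the vertices of any clique must share a bag in every tree decomposition; so some bag has ≥ 5 vertices and tw(G) ≥ 4. Hence tw(G) = 4 exactly.

Treewidth 4.
One optimal decomposition is:
Bags: B1 = {1, 3, 4, 5, 6}  B2 = {0, 1, 3, 4, 6}  B3 = {0, 1, 2, 3, 6}
Tree: B1–B2, B2–B3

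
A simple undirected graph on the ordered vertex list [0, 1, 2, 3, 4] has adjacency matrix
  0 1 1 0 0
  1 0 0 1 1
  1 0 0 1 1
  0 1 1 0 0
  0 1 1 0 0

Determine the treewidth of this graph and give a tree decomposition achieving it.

Treewidth 2.
Bags: B1 = {0, 1, 2}  B2 = {1, 2, 4}  B3 = {1, 2, 3}
Tree: B1–B2, B2–B3

Each bag holds 3 vertices, so the decomposition has width 2, which upper-bounds the treewidth. Since 0–2–4–1–0 is a cycle in G, G is not acyclic. Forests are exactly the graphs of treewidth ≤ 1, so tw(G) ≥ 2. Combining the bounds, tw(G) = 2.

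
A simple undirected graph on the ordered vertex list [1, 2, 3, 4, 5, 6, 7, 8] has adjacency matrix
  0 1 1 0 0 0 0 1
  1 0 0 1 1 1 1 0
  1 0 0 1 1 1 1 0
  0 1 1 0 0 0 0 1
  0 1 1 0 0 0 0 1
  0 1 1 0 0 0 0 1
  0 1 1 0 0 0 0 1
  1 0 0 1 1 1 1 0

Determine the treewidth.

A width-3 tree decomposition is:
Bags: B1 = {2, 3, 5, 8}  B2 = {2, 3, 7, 8}  B3 = {2, 3, 4, 8}  B4 = {1, 2, 3, 8}  B5 = {2, 3, 6, 8}
Tree: B1–B2, B2–B3, B3–B4, B4–B5
The largest bag has 4 vertices, giving width 3; this decomposition certifies tw(G) ≤ 3. For the lower bound: the 4 vertex sets {2,5}, {3,7}, {8}, {4} are disjoint, each induces a connected subgraph, and every pair is joined by at least one edge of G. Contracting each set to a single vertex therefore yields K_{4} as a minor, and since treewidth is minor-monotone, tw(G) ≥ tw(K_{4}) = 3. Hence tw(G) = 3 exactly.

3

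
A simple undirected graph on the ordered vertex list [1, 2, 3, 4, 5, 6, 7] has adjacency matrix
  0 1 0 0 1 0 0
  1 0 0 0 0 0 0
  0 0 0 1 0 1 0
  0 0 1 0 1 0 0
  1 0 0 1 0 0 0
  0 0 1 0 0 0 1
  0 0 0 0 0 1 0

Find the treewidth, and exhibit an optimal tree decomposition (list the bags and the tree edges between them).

Treewidth 1.
One optimal decomposition is:
Bags: B1 = {1, 2}  B2 = {1, 5}  B3 = {4, 5}  B4 = {3, 4}  B5 = {3, 6}  B6 = {6, 7}
Tree: B1–B2, B2–B3, B3–B4, B4–B5, B5–B6

Each bag holds 2 vertices, so the decomposition has width 1, which upper-bounds the treewidth. G has an edge, so its treewidth is at least 1. The upper and lower bounds meet at 1, so that is the treewidth.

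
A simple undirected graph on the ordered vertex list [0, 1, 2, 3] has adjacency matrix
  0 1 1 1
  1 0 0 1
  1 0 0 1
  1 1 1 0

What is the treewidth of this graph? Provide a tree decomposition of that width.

Every bag has size at most 3, so the width is 3 − 1 = 2 and tw(G) ≤ 2. On the other hand G contains the 3-clique {0, 1, 3}. A clique must lie in a single bag of any decomposition, so no decomposition can have width below 2. The upper and lower bounds meet at 2, so that is the treewidth.

Treewidth 2.
One such decomposition:
Bags: B1 = {0, 2, 3}  B2 = {0, 1, 3}
Tree: B1–B2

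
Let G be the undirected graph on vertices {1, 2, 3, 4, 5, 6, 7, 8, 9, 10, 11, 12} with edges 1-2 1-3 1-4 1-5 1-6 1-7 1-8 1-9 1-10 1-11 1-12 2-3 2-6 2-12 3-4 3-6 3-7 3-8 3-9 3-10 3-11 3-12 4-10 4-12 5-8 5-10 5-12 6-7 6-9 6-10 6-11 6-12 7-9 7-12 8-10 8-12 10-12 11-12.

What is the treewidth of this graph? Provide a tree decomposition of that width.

Treewidth 4.
One optimal decomposition is:
Bags: B1 = {1, 3, 8, 10, 12}  B2 = {1, 3, 4, 10, 12}  B3 = {1, 3, 6, 10, 12}  B4 = {1, 3, 6, 7, 12}  B5 = {1, 5, 8, 10, 12}  B6 = {1, 3, 6, 7, 9}  B7 = {1, 2, 3, 6, 12}  B8 = {1, 3, 6, 11, 12}
Tree: B1–B2, B1–B3, B3–B4, B1–B5, B4–B6, B4–B7, B3–B8

Each bag holds 5 vertices, so the decomposition has width 4, which upper-bounds the treewidth. On the other hand G contains the 5-clique {1, 3, 6, 7, 9}. A clique must lie in a single bag of any decomposition, so no decomposition can have width below 4. The upper and lower bounds meet at 4, so that is the treewidth.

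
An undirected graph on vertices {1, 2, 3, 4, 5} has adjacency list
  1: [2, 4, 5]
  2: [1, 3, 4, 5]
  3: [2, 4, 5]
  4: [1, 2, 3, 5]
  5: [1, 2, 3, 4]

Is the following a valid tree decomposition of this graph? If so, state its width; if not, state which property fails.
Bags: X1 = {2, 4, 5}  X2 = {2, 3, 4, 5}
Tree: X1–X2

A tree decomposition must satisfy three properties: every vertex lies in some bag; for every edge, both endpoints lie together in some bag; and for every vertex, the bags containing it form a connected subtree. Here vertex 1 appears in no bag, so the decomposition is invalid.

No — vertex 1 appears in no bag.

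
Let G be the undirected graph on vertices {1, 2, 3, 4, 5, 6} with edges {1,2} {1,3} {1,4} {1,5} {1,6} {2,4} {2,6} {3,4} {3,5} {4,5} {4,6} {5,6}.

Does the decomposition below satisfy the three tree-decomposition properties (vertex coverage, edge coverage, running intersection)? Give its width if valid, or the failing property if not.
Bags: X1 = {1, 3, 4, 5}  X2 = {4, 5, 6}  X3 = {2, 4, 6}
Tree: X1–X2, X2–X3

A tree decomposition must satisfy three properties: every vertex lies in some bag; for every edge, both endpoints lie together in some bag; and for every vertex, the bags containing it form a connected subtree. Here edge (1,6) lies in no bag, so the decomposition is invalid.

No — edge (1,6) lies in no bag.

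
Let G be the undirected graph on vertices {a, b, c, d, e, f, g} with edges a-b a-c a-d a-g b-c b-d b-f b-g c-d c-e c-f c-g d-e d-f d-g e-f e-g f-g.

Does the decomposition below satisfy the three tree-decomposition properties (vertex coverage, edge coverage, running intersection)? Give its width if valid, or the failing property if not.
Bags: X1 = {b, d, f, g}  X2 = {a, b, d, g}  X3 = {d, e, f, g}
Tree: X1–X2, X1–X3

A tree decomposition must satisfy three properties: every vertex lies in some bag; for every edge, both endpoints lie together in some bag; and for every vertex, the bags containing it form a connected subtree. Here vertex c appears in no bag, so the decomposition is invalid.

No — vertex c appears in no bag.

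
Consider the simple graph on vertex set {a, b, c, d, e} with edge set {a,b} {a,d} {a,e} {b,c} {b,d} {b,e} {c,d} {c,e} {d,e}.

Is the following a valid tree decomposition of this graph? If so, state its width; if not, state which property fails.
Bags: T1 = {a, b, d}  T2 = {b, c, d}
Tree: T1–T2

No — vertex e appears in no bag.

A tree decomposition must satisfy three properties: every vertex lies in some bag; for every edge, both endpoints lie together in some bag; and for every vertex, the bags containing it form a connected subtree. Here vertex e appears in no bag, so the decomposition is invalid.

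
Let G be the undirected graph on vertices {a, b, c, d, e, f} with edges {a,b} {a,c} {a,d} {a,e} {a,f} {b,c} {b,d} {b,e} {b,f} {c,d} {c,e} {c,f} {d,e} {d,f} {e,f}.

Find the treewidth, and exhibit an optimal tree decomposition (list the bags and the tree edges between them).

A single bag containing all 6 vertices is trivially a valid decomposition of width 5. Conversely, {a, b, c, d, e, f} is a clique of size 6, and the vertices of any clique must share a bag in every tree decomposition; so some bag has ≥ 6 vertices and tw(G) ≥ 5. Hence tw(G) = 5 exactly.

Treewidth 5.
Bags: B1 = {a, b, c, d, e, f}
Tree: (single bag)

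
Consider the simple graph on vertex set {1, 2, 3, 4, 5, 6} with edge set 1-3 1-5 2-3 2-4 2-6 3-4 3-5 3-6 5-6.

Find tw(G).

A width-2 tree decomposition is:
Bags: B1 = {3, 5, 6}  B2 = {2, 3, 6}  B3 = {1, 3, 5}  B4 = {2, 3, 4}
Tree: B1–B2, B1–B3, B2–B4
The largest bag has 3 vertices, giving width 2; this decomposition certifies tw(G) ≤ 2. For the lower bound, the 3 vertices {1, 3, 5} are pairwise adjacent, and any tree decomposition puts a clique entirely inside one bag — forcing width ≥ 2. Therefore the treewidth is 2.

2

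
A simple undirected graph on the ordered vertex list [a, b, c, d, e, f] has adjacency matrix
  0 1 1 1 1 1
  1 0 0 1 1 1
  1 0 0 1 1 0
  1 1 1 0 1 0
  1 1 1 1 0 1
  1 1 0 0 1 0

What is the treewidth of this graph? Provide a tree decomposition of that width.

Every bag has size at most 4, so the width is 4 − 1 = 3 and tw(G) ≤ 3. On the other hand G contains the 4-clique {a, c, d, e}. A clique must lie in a single bag of any decomposition, so no decomposition can have width below 3. Hence tw(G) = 3 exactly.

Treewidth 3.
Bags: B1 = {a, b, d, e}  B2 = {a, c, d, e}  B3 = {a, b, e, f}
Tree: B1–B2, B1–B3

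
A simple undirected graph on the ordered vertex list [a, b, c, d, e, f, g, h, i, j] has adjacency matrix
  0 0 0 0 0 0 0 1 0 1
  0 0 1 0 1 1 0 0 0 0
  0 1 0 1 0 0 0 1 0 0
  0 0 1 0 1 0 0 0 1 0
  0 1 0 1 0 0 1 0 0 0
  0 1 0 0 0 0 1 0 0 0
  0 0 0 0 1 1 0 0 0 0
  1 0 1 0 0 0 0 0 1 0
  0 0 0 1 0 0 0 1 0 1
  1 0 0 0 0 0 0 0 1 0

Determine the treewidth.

2

A width-2 tree decomposition is:
Bags: B1 = {a, i, j}  B2 = {a, h, i}  B3 = {d, h, i}  B4 = {c, d, h}  B5 = {c, d, e}  B6 = {b, c, e}  B7 = {b, e, g}  B8 = {b, f, g}
Tree: B1–B2, B2–B3, B3–B4, B4–B5, B5–B6, B6–B7, B7–B8
Each bag holds 3 vertices, so the decomposition has width 2, which upper-bounds the treewidth. For the lower bound, G contains the cycle j–a–h–i–j, so G is not a forest; only forests have treewidth ≤ 1, hence tw(G) ≥ 2. Combining the bounds, tw(G) = 2.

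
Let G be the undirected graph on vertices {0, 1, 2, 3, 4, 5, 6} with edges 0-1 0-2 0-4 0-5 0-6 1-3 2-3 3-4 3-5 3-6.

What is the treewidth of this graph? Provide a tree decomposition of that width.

Treewidth 2.
One optimal decomposition is:
Bags: B1 = {0, 3, 6}  B2 = {0, 2, 3}  B3 = {0, 1, 3}  B4 = {0, 3, 4}  B5 = {0, 3, 5}
Tree: B1–B2, B2–B3, B3–B4, B4–B5

The largest bag has 3 vertices, giving width 2; this decomposition certifies tw(G) ≤ 2. Since 0–6–3–2–0 is a cycle in G, G is not acyclic. Forests are exactly the graphs of treewidth ≤ 1, so tw(G) ≥ 2. Therefore the treewidth is 2.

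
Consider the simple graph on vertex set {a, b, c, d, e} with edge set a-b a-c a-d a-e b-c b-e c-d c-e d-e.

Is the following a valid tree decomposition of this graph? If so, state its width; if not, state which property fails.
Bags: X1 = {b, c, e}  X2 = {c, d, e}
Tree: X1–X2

No — vertex a appears in no bag.

A tree decomposition must satisfy three properties: every vertex lies in some bag; for every edge, both endpoints lie together in some bag; and for every vertex, the bags containing it form a connected subtree. Here vertex a appears in no bag, so the decomposition is invalid.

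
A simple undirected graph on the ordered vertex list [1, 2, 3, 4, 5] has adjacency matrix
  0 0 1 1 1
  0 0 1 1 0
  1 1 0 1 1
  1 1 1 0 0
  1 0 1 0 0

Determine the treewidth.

A width-2 tree decomposition is:
Bags: B1 = {2, 3, 4}  B2 = {1, 3, 4}  B3 = {1, 3, 5}
Tree: B1–B2, B2–B3
Every bag has size at most 3, so the width is 3 − 1 = 2 and tw(G) ≤ 2. On the other hand G contains the 3-clique {1, 3, 4}. A clique must lie in a single bag of any decomposition, so no decomposition can have width below 2. Combining the bounds, tw(G) = 2.

2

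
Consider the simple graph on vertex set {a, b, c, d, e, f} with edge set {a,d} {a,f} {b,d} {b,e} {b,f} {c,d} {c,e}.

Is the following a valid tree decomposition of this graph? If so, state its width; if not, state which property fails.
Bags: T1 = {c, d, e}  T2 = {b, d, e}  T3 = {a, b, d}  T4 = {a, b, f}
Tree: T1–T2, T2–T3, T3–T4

Checking the three conditions: (i) the bags cover all of {a, b, c, d, e, f}; (ii) for each edge, some bag contains both endpoints; (iii) the bags containing any fixed vertex form a subtree. All hold, so the decomposition is valid with width 3 − 1 = 2.

Yes; width 2.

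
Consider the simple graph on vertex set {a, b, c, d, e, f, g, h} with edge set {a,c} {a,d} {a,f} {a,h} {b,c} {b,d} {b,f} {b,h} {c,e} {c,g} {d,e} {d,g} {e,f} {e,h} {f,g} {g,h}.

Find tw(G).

4

A width-4 tree decomposition is:
Bags: B1 = {a, b, e, f, g}  B2 = {a, b, c, e, g}  B3 = {a, b, d, e, g}  B4 = {a, b, e, g, h}
Tree: B1–B2, B2–B3, B3–B4
Each bag holds 5 vertices, so the decomposition has width 4, which upper-bounds the treewidth. For the lower bound: the 5 vertex sets {f,g}, {a,c}, {d,e}, {b}, {h} are disjoint, each induces a connected subgraph, and every pair is joined by at least one edge of G. Contracting each set to a single vertex therefore yields K_{5} as a minor, and since treewidth is minor-monotone, tw(G) ≥ tw(K_{5}) = 4. Combining the bounds, tw(G) = 4.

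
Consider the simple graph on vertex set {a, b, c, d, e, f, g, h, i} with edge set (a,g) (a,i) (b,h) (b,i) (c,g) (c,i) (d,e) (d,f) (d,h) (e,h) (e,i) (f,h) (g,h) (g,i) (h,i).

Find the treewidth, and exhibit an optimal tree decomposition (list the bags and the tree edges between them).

The largest bag has 3 vertices, giving width 2; this decomposition certifies tw(G) ≤ 2. On the other hand G contains the 3-clique {d, e, h}. A clique must lie in a single bag of any decomposition, so no decomposition can have width below 2. Combining the bounds, tw(G) = 2.

Treewidth 2.
One such decomposition:
Bags: B1 = {b, h, i}  B2 = {g, h, i}  B3 = {e, h, i}  B4 = {a, g, i}  B5 = {c, g, i}  B6 = {d, e, h}  B7 = {d, f, h}
Tree: B1–B2, B2–B3, B2–B4, B4–B5, B3–B6, B6–B7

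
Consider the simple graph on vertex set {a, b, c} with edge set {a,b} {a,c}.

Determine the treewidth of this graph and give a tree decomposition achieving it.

Treewidth 1.
One such decomposition:
Bags: B1 = {a, c}  B2 = {a, b}
Tree: B1–B2

Every bag has size at most 2, so the width is 2 − 1 = 1 and tw(G) ≤ 1. G has an edge, so its treewidth is at least 1. The upper and lower bounds meet at 1, so that is the treewidth.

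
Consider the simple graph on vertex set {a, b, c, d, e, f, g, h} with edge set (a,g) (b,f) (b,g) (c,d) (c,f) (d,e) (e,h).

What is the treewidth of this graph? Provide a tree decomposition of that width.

Treewidth 1.
One optimal decomposition is:
Bags: B1 = {e, h}  B2 = {d, e}  B3 = {c, d}  B4 = {c, f}  B5 = {b, f}  B6 = {b, g}  B7 = {a, g}
Tree: B1–B2, B2–B3, B3–B4, B4–B5, B5–B6, B6–B7

Each bag holds 2 vertices, so the decomposition has width 1, which upper-bounds the treewidth. Any graph with an edge has treewidth ≥ 1, and G has the edge h–e. Combining the bounds, tw(G) = 1.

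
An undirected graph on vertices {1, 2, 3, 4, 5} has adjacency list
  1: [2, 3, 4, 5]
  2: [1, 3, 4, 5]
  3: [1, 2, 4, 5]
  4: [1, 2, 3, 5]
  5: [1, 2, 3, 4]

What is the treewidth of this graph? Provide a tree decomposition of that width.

Treewidth 4.
Bags: B1 = {1, 2, 3, 4, 5}
Tree: (single bag)

With just one bag of size 5, the width is 5 − 1 = 4, so tw(G) ≤ 4. For the lower bound, the 5 vertices {1, 2, 3, 4, 5} are pairwise adjacent, and any tree decomposition puts a clique entirely inside one bag — forcing width ≥ 4. Hence tw(G) = 4 exactly.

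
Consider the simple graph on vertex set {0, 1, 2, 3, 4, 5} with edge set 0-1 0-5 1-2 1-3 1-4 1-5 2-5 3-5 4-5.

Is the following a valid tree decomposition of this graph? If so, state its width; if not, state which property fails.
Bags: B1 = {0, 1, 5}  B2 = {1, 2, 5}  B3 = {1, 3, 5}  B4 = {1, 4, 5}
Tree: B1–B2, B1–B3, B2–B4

Vertex coverage: the bags together contain {0, 1, 2, 3, 4, 5}, the full vertex set. Edge coverage: each edge of G has both endpoints in at least one bag. Running intersection: for every vertex, the bags containing it form a connected subtree. All three properties hold, so this is a valid tree decomposition of width max|bag| − 1 = 2, and hence tw(G) ≤ 2.

Yes; width 2.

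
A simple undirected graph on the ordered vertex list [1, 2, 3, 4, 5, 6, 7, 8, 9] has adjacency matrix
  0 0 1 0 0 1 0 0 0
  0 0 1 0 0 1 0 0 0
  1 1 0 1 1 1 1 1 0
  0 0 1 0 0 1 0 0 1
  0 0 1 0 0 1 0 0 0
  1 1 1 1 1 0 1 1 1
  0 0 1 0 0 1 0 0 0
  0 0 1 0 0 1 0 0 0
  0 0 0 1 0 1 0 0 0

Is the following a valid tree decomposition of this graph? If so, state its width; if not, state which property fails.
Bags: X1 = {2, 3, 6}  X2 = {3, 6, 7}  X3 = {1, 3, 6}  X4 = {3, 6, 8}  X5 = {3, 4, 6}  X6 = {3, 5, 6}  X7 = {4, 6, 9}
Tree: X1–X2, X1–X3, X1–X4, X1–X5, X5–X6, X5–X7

Checking the three conditions: (i) the bags cover all of {1, 2, 3, 4, 5, 6, 7, 8, 9}; (ii) for each edge, some bag contains both endpoints; (iii) the bags containing any fixed vertex form a subtree. All hold, so the decomposition is valid with width 3 − 1 = 2.

Yes; width 2.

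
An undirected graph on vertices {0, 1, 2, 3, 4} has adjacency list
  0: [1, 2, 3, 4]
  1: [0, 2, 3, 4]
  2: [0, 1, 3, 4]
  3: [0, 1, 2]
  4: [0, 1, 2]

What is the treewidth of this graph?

A width-3 tree decomposition is:
Bags: B1 = {0, 1, 2, 3}  B2 = {0, 1, 2, 4}
Tree: B1–B2
Each bag holds 4 vertices, so the decomposition has width 3, which upper-bounds the treewidth. For the lower bound, the 4 vertices {0, 1, 2, 3} are pairwise adjacent, and any tree decomposition puts a clique entirely inside one bag — forcing width ≥ 3. The upper and lower bounds meet at 3, so that is the treewidth.

3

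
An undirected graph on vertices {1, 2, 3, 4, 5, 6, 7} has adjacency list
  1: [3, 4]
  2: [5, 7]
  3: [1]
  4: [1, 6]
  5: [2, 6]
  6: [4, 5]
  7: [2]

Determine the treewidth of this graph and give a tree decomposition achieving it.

Treewidth 1.
One optimal decomposition is:
Bags: B1 = {1, 3}  B2 = {1, 4}  B3 = {4, 6}  B4 = {5, 6}  B5 = {2, 5}  B6 = {2, 7}
Tree: B1–B2, B2–B3, B3–B4, B4–B5, B5–B6

The largest bag has 2 vertices, giving width 1; this decomposition certifies tw(G) ≤ 1. G has an edge, so its treewidth is at least 1. Hence tw(G) = 1 exactly.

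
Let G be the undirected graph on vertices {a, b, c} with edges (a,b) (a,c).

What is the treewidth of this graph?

1

A width-1 tree decomposition is:
Bags: B1 = {a, b}  B2 = {a, c}
Tree: B1–B2
Each bag holds 2 vertices, so the decomposition has width 1, which upper-bounds the treewidth. Since G has at least one edge (e.g. b–a), it is not an edgeless graph, so tw(G) ≥ 1. Combining the bounds, tw(G) = 1.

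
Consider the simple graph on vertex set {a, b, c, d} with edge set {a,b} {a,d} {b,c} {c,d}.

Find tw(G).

A width-2 tree decomposition is:
Bags: B1 = {a, b, d}  B2 = {b, c, d}
Tree: B1–B2
Every bag has size at most 3, so the width is 3 − 1 = 2 and tw(G) ≤ 2. For the lower bound, G contains the cycle b–a–d–c–b, so G is not a forest; only forests have treewidth ≤ 1, hence tw(G) ≥ 2. Hence tw(G) = 2 exactly.

2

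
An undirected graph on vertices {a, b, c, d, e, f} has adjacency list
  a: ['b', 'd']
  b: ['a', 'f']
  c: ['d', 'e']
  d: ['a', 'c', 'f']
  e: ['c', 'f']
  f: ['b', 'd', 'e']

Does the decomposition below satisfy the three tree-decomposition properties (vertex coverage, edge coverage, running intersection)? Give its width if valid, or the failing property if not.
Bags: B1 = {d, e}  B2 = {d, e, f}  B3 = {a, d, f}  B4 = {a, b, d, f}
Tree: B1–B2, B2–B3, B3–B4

A tree decomposition must satisfy three properties: every vertex lies in some bag; for every edge, both endpoints lie together in some bag; and for every vertex, the bags containing it form a connected subtree. Here vertex c appears in no bag, so the decomposition is invalid.

No — vertex c appears in no bag.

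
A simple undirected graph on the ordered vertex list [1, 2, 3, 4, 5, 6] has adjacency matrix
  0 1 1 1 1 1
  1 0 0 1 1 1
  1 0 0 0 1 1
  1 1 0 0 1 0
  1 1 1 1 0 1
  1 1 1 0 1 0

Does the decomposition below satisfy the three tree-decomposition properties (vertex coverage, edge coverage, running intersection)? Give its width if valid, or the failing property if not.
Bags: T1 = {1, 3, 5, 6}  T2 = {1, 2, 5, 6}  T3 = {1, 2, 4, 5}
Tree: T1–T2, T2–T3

Checking the three conditions: (i) the bags cover all of {1, 2, 3, 4, 5, 6}; (ii) for each edge, some bag contains both endpoints; (iii) the bags containing any fixed vertex form a subtree. All hold, so the decomposition is valid with width 4 − 1 = 3.

Yes; width 3.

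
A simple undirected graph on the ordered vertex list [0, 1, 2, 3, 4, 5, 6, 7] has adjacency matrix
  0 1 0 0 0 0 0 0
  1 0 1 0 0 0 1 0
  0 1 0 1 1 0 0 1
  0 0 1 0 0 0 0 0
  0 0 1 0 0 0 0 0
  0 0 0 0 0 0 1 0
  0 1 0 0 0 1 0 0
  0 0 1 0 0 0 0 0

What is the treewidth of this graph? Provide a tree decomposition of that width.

Every bag has size at most 2, so the width is 2 − 1 = 1 and tw(G) ≤ 1. G has an edge, so its treewidth is at least 1. Therefore the treewidth is 1.

Treewidth 1.
One optimal decomposition is:
Bags: B1 = {0, 1}  B2 = {1, 2}  B3 = {1, 6}  B4 = {2, 7}  B5 = {2, 3}  B6 = {5, 6}  B7 = {2, 4}
Tree: B1–B2, B2–B3, B2–B4, B2–B5, B3–B6, B5–B7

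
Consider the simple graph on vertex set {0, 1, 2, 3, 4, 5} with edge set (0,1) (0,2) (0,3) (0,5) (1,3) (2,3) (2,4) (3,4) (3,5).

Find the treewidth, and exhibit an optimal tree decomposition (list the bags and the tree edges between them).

Treewidth 2.
One optimal decomposition is:
Bags: B1 = {0, 2, 3}  B2 = {0, 1, 3}  B3 = {0, 3, 5}  B4 = {2, 3, 4}
Tree: B1–B2, B1–B3, B1–B4

Each bag holds 3 vertices, so the decomposition has width 2, which upper-bounds the treewidth. For the lower bound, the 3 vertices {0, 1, 3} are pairwise adjacent, and any tree decomposition puts a clique entirely inside one bag — forcing width ≥ 2. Therefore the treewidth is 2.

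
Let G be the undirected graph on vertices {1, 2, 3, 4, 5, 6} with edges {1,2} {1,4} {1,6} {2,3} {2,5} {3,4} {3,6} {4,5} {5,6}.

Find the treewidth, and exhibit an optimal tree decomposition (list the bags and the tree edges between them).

Treewidth 3.
One such decomposition:
Bags: B1 = {1, 2, 3, 5}  B2 = {1, 3, 4, 5}  B3 = {1, 3, 5, 6}
Tree: B1–B2, B2–B3

Each bag holds 4 vertices, so the decomposition has width 3, which upper-bounds the treewidth. For the lower bound: the 4 vertex sets {1,2}, {3,4}, {5}, {6} are disjoint, each induces a connected subgraph, and every pair is joined by at least one edge of G. Contracting each set to a single vertex therefore yields K_{4} as a minor, and since treewidth is minor-monotone, tw(G) ≥ tw(K_{4}) = 3. The upper and lower bounds meet at 3, so that is the treewidth.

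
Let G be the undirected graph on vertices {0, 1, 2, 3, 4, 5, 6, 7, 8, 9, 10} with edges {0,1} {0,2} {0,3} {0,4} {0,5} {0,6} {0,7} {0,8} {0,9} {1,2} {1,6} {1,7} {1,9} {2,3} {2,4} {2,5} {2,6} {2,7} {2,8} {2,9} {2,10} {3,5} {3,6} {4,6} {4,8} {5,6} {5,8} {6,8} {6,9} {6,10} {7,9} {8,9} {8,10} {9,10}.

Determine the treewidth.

A width-4 tree decomposition is:
Bags: B1 = {0, 2, 4, 6, 8}  B2 = {0, 2, 5, 6, 8}  B3 = {0, 2, 6, 8, 9}  B4 = {2, 6, 8, 9, 10}  B5 = {0, 1, 2, 6, 9}  B6 = {0, 1, 2, 7, 9}  B7 = {0, 2, 3, 5, 6}
Tree: B1–B2, B2–B3, B3–B4, B3–B5, B5–B6, B2–B7
The largest bag has 5 vertices, giving width 4; this decomposition certifies tw(G) ≤ 4. For the lower bound, the 5 vertices {0, 2, 6, 8, 9} are pairwise adjacent, and any tree decomposition puts a clique entirely inside one bag — forcing width ≥ 4. Hence tw(G) = 4 exactly.

4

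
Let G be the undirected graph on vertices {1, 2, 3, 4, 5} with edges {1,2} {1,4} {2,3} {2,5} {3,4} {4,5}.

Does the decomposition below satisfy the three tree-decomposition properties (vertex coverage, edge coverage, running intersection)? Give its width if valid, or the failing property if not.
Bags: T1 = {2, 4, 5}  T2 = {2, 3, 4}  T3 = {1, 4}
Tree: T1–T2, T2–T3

No — edge (2,1) lies in no bag.

A tree decomposition must satisfy three properties: every vertex lies in some bag; for every edge, both endpoints lie together in some bag; and for every vertex, the bags containing it form a connected subtree. Here edge (2,1) lies in no bag, so the decomposition is invalid.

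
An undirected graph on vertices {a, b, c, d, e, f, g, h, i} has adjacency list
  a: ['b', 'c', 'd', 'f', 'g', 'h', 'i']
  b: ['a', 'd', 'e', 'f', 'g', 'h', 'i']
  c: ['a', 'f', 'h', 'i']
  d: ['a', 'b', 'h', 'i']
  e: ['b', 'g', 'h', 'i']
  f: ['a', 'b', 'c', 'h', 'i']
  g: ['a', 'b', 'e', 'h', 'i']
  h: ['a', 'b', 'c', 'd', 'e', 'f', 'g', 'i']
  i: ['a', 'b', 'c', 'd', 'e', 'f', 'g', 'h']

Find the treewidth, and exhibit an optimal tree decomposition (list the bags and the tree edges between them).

Treewidth 4.
Bags: B1 = {a, b, f, h, i}  B2 = {a, b, g, h, i}  B3 = {a, b, d, h, i}  B4 = {b, e, g, h, i}  B5 = {a, c, f, h, i}
Tree: B1–B2, B1–B3, B2–B4, B1–B5

The largest bag has 5 vertices, giving width 4; this decomposition certifies tw(G) ≤ 4. On the other hand G contains the 5-clique {a, c, f, h, i}. A clique must lie in a single bag of any decomposition, so no decomposition can have width below 4. Therefore the treewidth is 4.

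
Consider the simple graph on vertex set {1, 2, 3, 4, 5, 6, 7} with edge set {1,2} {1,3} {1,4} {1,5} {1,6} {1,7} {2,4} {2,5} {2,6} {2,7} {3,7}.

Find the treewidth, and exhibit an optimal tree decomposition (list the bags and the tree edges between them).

Treewidth 2.
One such decomposition:
Bags: B1 = {1, 2, 7}  B2 = {1, 2, 5}  B3 = {1, 3, 7}  B4 = {1, 2, 4}  B5 = {1, 2, 6}
Tree: B1–B2, B1–B3, B1–B4, B4–B5

Every bag has size at most 3, so the width is 3 − 1 = 2 and tw(G) ≤ 2. On the other hand G contains the 3-clique {1, 2, 4}. A clique must lie in a single bag of any decomposition, so no decomposition can have width below 2. Therefore the treewidth is 2.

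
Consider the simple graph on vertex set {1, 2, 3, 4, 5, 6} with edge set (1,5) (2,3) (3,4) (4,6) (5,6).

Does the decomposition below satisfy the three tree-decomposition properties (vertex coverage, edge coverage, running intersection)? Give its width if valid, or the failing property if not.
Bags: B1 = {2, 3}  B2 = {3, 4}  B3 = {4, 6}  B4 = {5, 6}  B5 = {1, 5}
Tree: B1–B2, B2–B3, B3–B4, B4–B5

Every vertex of G appears in some bag (union = {1, 2, 3, 4, 5, 6}); every edge is covered by a bag; and for each vertex v the set of bags containing v is connected in the bag tree. The decomposition is therefore valid. The largest bag has 2 vertices, so the width is 1.

Yes; width 1.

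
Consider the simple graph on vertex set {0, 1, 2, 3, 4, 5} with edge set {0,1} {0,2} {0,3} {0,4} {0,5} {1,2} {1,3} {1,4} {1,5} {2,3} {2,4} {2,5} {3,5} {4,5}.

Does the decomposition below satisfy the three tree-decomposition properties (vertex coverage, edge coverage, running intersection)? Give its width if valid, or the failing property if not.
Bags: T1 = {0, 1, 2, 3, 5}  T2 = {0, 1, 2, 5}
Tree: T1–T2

A tree decomposition must satisfy three properties: every vertex lies in some bag; for every edge, both endpoints lie together in some bag; and for every vertex, the bags containing it form a connected subtree. Here vertex 4 appears in no bag, so the decomposition is invalid.

No — vertex 4 appears in no bag.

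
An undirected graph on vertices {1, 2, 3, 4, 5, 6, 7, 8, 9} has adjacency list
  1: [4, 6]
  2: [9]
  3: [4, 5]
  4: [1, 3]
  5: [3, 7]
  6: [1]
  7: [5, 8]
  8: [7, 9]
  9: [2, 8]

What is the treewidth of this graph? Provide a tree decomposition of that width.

Treewidth 1.
Bags: B1 = {1, 6}  B2 = {1, 4}  B3 = {3, 4}  B4 = {3, 5}  B5 = {5, 7}  B6 = {7, 8}  B7 = {8, 9}  B8 = {2, 9}
Tree: B1–B2, B2–B3, B3–B4, B4–B5, B5–B6, B6–B7, B7–B8

Every bag has size at most 2, so the width is 2 − 1 = 1 and tw(G) ≤ 1. Since G has at least one edge (e.g. 6–1), it is not an edgeless graph, so tw(G) ≥ 1. Hence tw(G) = 1 exactly.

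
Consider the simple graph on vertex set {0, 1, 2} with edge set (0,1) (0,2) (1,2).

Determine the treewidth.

A width-2 tree decomposition is:
Bags: B1 = {0, 1, 2}
Tree: (single bag)
A single bag containing all 3 vertices is trivially a valid decomposition of width 2. For the lower bound, the 3 vertices {0, 1, 2} are pairwise adjacent, and any tree decomposition puts a clique entirely inside one bag — forcing width ≥ 2. The upper and lower bounds meet at 2, so that is the treewidth.

2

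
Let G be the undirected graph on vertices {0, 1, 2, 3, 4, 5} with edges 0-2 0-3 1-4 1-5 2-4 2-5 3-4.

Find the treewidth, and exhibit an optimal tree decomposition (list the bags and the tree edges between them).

Every bag has size at most 3, so the width is 3 − 1 = 2 and tw(G) ≤ 2. Since 0–3–4–2–0 is a cycle in G, G is not acyclic. Forests are exactly the graphs of treewidth ≤ 1, so tw(G) ≥ 2. Hence tw(G) = 2 exactly.

Treewidth 2.
Bags: B1 = {0, 2, 3}  B2 = {2, 3, 4}  B3 = {2, 4, 5}  B4 = {1, 4, 5}
Tree: B1–B2, B2–B3, B3–B4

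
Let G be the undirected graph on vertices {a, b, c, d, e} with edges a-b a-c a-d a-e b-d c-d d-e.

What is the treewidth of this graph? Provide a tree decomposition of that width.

Each bag holds 3 vertices, so the decomposition has width 2, which upper-bounds the treewidth. Conversely, {a, d, e} is a clique of size 3, and the vertices of any clique must share a bag in every tree decomposition; so some bag has ≥ 3 vertices and tw(G) ≥ 2. Therefore the treewidth is 2.

Treewidth 2.
Bags: B1 = {a, d, e}  B2 = {a, b, d}  B3 = {a, c, d}
Tree: B1–B2, B2–B3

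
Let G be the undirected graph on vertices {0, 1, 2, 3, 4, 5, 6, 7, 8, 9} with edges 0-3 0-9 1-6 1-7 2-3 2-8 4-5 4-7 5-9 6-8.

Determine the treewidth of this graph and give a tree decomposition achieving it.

Every bag has size at most 3, so the width is 3 − 1 = 2 and tw(G) ≤ 2. For the lower bound, G contains the cycle 4–7–1–6–8–2–3–0–9–5–4, so G is not a forest; only forests have treewidth ≤ 1, hence tw(G) ≥ 2. The upper and lower bounds meet at 2, so that is the treewidth.

Treewidth 2.
One such decomposition:
Bags: B1 = {1, 4, 7}  B2 = {1, 4, 6}  B3 = {4, 6, 8}  B4 = {2, 4, 8}  B5 = {2, 3, 4}  B6 = {0, 3, 4}  B7 = {0, 4, 9}  B8 = {4, 5, 9}
Tree: B1–B2, B2–B3, B3–B4, B4–B5, B5–B6, B6–B7, B7–B8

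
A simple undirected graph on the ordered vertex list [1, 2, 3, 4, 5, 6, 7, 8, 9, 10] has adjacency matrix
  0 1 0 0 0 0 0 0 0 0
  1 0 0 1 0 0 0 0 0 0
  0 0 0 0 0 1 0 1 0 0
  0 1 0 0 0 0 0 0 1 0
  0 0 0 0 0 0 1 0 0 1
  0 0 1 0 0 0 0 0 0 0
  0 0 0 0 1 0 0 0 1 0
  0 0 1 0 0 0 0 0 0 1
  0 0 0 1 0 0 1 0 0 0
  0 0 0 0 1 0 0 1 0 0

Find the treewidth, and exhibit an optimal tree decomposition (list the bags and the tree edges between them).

Treewidth 1.
One such decomposition:
Bags: B1 = {1, 2}  B2 = {2, 4}  B3 = {4, 9}  B4 = {7, 9}  B5 = {5, 7}  B6 = {5, 10}  B7 = {8, 10}  B8 = {3, 8}  B9 = {3, 6}
Tree: B1–B2, B2–B3, B3–B4, B4–B5, B5–B6, B6–B7, B7–B8, B8–B9

The largest bag has 2 vertices, giving width 1; this decomposition certifies tw(G) ≤ 1. G has an edge, so its treewidth is at least 1. The upper and lower bounds meet at 1, so that is the treewidth.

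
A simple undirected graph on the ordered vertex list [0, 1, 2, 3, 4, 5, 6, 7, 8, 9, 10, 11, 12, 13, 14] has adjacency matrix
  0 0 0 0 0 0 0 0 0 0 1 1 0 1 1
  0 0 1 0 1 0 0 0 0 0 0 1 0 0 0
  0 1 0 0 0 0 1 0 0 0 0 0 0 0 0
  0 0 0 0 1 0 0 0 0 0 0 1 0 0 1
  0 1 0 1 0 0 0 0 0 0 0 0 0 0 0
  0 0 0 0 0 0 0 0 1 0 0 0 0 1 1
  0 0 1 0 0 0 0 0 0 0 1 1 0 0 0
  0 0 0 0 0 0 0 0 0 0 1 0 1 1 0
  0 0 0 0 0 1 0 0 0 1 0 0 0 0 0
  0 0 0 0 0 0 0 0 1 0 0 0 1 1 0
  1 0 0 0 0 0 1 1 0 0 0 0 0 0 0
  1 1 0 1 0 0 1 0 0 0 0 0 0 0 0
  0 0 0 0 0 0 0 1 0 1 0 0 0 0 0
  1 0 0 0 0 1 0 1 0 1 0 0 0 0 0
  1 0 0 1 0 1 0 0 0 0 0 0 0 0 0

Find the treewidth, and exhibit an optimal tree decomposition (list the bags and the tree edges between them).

Every bag has size at most 4, so the width is 4 − 1 = 3 and tw(G) ≤ 3. For the lower bound: the 4 vertex sets {1,2,4}, {3}, {11}, {0,6,10,14} are disjoint, each induces a connected subgraph, and every pair is joined by at least one edge of G. Contracting each set to a single vertex therefore yields K_{4} as a minor, and since treewidth is minor-monotone, tw(G) ≥ tw(K_{4}) = 3. Therefore the treewidth is 3.

Treewidth 3.
Bags: B1 = {1, 2, 3, 4}  B2 = {1, 2, 3, 11}  B3 = {2, 3, 6, 11}  B4 = {3, 6, 11, 14}  B5 = {0, 6, 11, 14}  B6 = {0, 6, 10, 14}  B7 = {0, 5, 10, 14}  B8 = {0, 5, 10, 13}  B9 = {5, 7, 10, 13}  B10 = {5, 7, 8, 13}  B11 = {7, 8, 9, 13}  B12 = {7, 8, 9, 12}
Tree: B1–B2, B2–B3, B3–B4, B4–B5, B5–B6, B6–B7, B7–B8, B8–B9, B9–B10, B10–B11, B11–B12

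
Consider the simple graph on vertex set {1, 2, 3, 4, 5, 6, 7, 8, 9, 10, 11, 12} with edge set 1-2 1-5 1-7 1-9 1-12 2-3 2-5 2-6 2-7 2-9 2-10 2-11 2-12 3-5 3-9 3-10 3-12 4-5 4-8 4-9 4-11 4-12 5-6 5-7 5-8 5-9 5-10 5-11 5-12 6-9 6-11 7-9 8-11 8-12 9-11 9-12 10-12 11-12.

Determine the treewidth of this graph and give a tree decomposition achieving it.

Every bag has size at most 5, so the width is 5 − 1 = 4 and tw(G) ≤ 4. For the lower bound, the 5 vertices {4, 5, 8, 11, 12} are pairwise adjacent, and any tree decomposition puts a clique entirely inside one bag — forcing width ≥ 4. The upper and lower bounds meet at 4, so that is the treewidth.

Treewidth 4.
One such decomposition:
Bags: B1 = {2, 5, 9, 11, 12}  B2 = {2, 3, 5, 9, 12}  B3 = {4, 5, 9, 11, 12}  B4 = {1, 2, 5, 9, 12}  B5 = {4, 5, 8, 11, 12}  B6 = {1, 2, 5, 7, 9}  B7 = {2, 3, 5, 10, 12}  B8 = {2, 5, 6, 9, 11}
Tree: B1–B2, B1–B3, B2–B4, B3–B5, B4–B6, B2–B7, B1–B8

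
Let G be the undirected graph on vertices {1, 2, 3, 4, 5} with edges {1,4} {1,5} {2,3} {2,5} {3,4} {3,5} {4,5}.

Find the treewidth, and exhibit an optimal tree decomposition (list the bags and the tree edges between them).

Every bag has size at most 3, so the width is 3 − 1 = 2 and tw(G) ≤ 2. On the other hand G contains the 3-clique {1, 4, 5}. A clique must lie in a single bag of any decomposition, so no decomposition can have width below 2. Combining the bounds, tw(G) = 2.

Treewidth 2.
One optimal decomposition is:
Bags: B1 = {2, 3, 5}  B2 = {3, 4, 5}  B3 = {1, 4, 5}
Tree: B1–B2, B2–B3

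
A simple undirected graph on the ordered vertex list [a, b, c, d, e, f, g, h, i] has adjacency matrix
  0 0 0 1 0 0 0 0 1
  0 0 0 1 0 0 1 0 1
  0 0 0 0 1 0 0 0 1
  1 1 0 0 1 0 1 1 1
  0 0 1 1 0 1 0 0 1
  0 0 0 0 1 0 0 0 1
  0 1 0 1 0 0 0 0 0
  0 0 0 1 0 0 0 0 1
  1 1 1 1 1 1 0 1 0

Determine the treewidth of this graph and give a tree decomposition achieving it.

Treewidth 2.
One such decomposition:
Bags: B1 = {b, d, i}  B2 = {d, e, i}  B3 = {a, d, i}  B4 = {d, h, i}  B5 = {b, d, g}  B6 = {c, e, i}  B7 = {e, f, i}
Tree: B1–B2, B2–B3, B1–B4, B1–B5, B2–B6, B6–B7

The largest bag has 3 vertices, giving width 2; this decomposition certifies tw(G) ≤ 2. For the lower bound, the 3 vertices {b, d, g} are pairwise adjacent, and any tree decomposition puts a clique entirely inside one bag — forcing width ≥ 2. The upper and lower bounds meet at 2, so that is the treewidth.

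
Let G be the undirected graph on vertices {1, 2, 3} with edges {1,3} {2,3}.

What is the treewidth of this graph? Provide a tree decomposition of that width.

The largest bag has 2 vertices, giving width 1; this decomposition certifies tw(G) ≤ 1. Since G has at least one edge (e.g. 1–3), it is not an edgeless graph, so tw(G) ≥ 1. Hence tw(G) = 1 exactly.

Treewidth 1.
One such decomposition:
Bags: B1 = {1, 3}  B2 = {2, 3}
Tree: B1–B2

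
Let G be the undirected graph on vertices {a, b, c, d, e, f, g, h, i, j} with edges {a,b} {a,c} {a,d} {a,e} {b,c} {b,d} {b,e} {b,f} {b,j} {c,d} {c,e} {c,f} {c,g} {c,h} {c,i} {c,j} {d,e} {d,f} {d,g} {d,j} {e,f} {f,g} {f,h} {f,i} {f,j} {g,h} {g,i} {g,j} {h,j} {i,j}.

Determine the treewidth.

A width-4 tree decomposition is:
Bags: B1 = {a, b, c, d, e}  B2 = {b, c, d, e, f}  B3 = {b, c, d, f, j}  B4 = {c, d, f, g, j}  B5 = {c, f, g, h, j}  B6 = {c, f, g, i, j}
Tree: B1–B2, B2–B3, B3–B4, B4–B5, B5–B6
The largest bag has 5 vertices, giving width 4; this decomposition certifies tw(G) ≤ 4. For the lower bound, the 5 vertices {a, b, c, d, e} are pairwise adjacent, and any tree decomposition puts a clique entirely inside one bag — forcing width ≥ 4. Combining the bounds, tw(G) = 4.

4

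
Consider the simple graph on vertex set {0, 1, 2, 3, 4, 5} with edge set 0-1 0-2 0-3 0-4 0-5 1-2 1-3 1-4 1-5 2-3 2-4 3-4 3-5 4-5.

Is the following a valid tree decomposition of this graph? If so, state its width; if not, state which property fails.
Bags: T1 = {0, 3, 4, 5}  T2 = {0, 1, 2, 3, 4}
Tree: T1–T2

A tree decomposition must satisfy three properties: every vertex lies in some bag; for every edge, both endpoints lie together in some bag; and for every vertex, the bags containing it form a connected subtree. Here edge (1,5) lies in no bag, so the decomposition is invalid.

No — edge (1,5) lies in no bag.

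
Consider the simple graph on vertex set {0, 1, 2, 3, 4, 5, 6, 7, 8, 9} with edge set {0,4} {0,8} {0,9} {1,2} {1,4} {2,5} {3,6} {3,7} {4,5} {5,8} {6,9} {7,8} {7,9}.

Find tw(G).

2

A width-2 tree decomposition is:
Bags: B1 = {3, 6, 9}  B2 = {3, 7, 9}  B3 = {0, 7, 9}  B4 = {0, 7, 8}  B5 = {0, 4, 8}  B6 = {4, 5, 8}  B7 = {1, 4, 5}  B8 = {1, 2, 5}
Tree: B1–B2, B2–B3, B3–B4, B4–B5, B5–B6, B6–B7, B7–B8
Each bag holds 3 vertices, so the decomposition has width 2, which upper-bounds the treewidth. The edges 6–3–7–9–6 form a cycle, so G is not a tree and its treewidth is at least 2. Therefore the treewidth is 2.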